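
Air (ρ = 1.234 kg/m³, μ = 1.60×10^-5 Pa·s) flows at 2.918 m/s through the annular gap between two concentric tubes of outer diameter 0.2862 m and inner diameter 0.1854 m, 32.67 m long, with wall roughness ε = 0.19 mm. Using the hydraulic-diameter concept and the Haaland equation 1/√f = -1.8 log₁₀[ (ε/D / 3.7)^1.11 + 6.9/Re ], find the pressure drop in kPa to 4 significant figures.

Hydraulic diameter D_h = 4A/P = D_o - D_i = 0.2862 - 0.1854 = 0.1008 m.
Re = ρVD_h/μ = 1.234·2.918·0.1008/1.6e-05 = 2.269e+04.
ε/D_h = 0.00019/0.1008 = 0.00188; Haaland gives 1/√f = -1.8 log₁₀[0.000221+0.000304] = 5.903, so f = 0.0287.
ΔP = f(L/D_h)(ρV²/2) = 0.0287·32.67/0.1008·5.254 = 48.86 Pa.
ΔP = 0.04886 kPa.

ΔP ≈ 0.04886 kPa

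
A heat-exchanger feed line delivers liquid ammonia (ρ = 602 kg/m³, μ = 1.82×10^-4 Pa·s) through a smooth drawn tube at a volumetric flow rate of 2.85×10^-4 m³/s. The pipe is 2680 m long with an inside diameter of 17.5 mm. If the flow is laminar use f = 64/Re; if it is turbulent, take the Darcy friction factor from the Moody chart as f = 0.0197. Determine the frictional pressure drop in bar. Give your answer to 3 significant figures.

ΔP ≈ 12.7 bar

Cross-sectional area A = πD²/4 = π(0.0175)²/4 = 0.0002405 m²; mean velocity V = Q/A = 0.000285/0.0002405 = 1.185 m/s.
Reynolds number Re = ρVD/μ = 602 · 1.185 · 0.0175 / 0.000182 = 6.859e+04.
Re > 4000 → turbulent; use the Moody-chart value f = 0.0197.
Darcy-Weisbach: ΔP = f(L/D)(ρV²/2) = 0.0197·(2680/0.0175)·(602·1.185²/2) = 0.0197·1.531e+05·422.6 = 1.275e+06 Pa.
ΔP = 1.275e+06 Pa = 12.7 bar.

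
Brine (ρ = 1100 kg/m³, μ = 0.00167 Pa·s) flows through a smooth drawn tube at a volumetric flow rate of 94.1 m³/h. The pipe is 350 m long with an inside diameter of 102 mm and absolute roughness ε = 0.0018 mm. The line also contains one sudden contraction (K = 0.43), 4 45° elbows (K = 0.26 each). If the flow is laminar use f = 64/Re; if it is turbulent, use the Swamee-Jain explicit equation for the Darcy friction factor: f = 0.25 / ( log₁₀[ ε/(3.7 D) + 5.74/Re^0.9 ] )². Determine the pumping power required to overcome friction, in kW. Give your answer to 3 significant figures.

P ≈ 8.03 kW

Q = 94.1 m³/h = 94.1/3600 = 0.02614 m³/s.
Cross-sectional area A = πD²/4 = π(0.102)²/4 = 0.008171 m²; mean velocity V = Q/A = 0.02614/0.008171 = 3.199 m/s.
Reynolds number Re = ρVD/μ = 1100 · 3.199 · 0.102 / 0.00167 = 2.149e+05.
Re > 4000 → turbulent. Relative roughness ε/D = 1.8e-06/0.102 = 1.76e-05. Swamee-Jain: f = 0.25/(log₁₀[1.76e-05/3.7 + 5.74/2.149e+05^0.9])² = 0.25/(log₁₀[4.77e-06 + 9.12e-05])² = 0.25/(-4.018)² = 0.01549.
Total minor-loss coefficient ΣK = 1·0.43 + 4·0.26 = 1.47.
ΔP = [f·L/D + ΣK]·(ρV²/2) = [0.01549·350/0.102 + 1.47]·(1100·3.199²/2) = [53.14 + 1.47]·5628 = 3.073e+05 Pa.
Pumping power P = QΔP = 0.02614·3.073e+05 = 8033 W = 8.03 kW.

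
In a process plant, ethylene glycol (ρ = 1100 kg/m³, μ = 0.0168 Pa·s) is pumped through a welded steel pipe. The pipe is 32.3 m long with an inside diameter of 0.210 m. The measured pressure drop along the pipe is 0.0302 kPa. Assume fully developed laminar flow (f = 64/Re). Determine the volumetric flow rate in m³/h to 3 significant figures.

For laminar flow, f = 64/Re with Re = ρVD/μ, so Darcy-Weisbach reduces to ΔP = 32μLV/D². Solving for V: V = ΔP·D²/(32μL) = 30.2·(0.21)²/(32·0.0168·32.3) = 0.0767 m/s.
Check: Re = ρVD/μ = 1100·0.0767·0.21/0.0168 = 1055 < 2300, so the laminar assumption holds.
Q = V·A = 0.0767·(π/4·0.21²) = 0.002657 m³/s = 9.56 m³/h.

Q ≈ 9.56 m³/h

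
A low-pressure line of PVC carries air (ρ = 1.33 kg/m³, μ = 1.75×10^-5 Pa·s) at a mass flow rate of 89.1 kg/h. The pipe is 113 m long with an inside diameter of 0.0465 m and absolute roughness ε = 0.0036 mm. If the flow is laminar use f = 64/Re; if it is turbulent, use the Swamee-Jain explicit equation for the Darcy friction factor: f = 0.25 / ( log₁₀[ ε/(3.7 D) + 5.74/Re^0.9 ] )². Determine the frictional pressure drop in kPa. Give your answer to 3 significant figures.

ΔP ≈ 4.32 kPa

ṁ = 89.1 kg/h = 89.1/3600 = 0.02475 kg/s.
A = πD²/4 = π(0.0465)²/4 = 0.001698 m²; mean velocity V = ṁ/(ρA) = 0.02475/(1.33 · 0.001698) = 10.96 m/s.
Reynolds number Re = ρVD/μ = 1.33 · 10.96 · 0.0465 / 1.75e-05 = 3.873e+04.
Re > 4000 → turbulent. Relative roughness ε/D = 3.6e-06/0.0465 = 7.74e-05. Swamee-Jain: f = 0.25/(log₁₀[7.74e-05/3.7 + 5.74/3.873e+04^0.9])² = 0.25/(log₁₀[2.09e-05 + 0.000426])² = 0.25/(-3.349)² = 0.02228.
Darcy-Weisbach: ΔP = f(L/D)(ρV²/2) = 0.02228·(113/0.0465)·(1.33·10.96²/2) = 0.02228·2430·79.85 = 4324 Pa.
ΔP = 4324 Pa = 4.32 kPa.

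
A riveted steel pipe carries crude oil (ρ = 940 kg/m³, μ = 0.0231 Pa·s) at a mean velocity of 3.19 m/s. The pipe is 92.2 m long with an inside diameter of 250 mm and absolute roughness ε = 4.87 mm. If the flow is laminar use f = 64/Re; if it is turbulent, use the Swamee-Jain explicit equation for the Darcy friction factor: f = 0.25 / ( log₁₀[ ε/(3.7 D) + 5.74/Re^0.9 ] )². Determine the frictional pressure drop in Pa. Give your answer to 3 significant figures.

Reynolds number Re = ρVD/μ = 940 · 3.19 · 0.25 / 0.0231 = 3.245e+04.
Re > 4000 → turbulent. Relative roughness ε/D = 0.00487/0.25 = 0.0195. Swamee-Jain: f = 0.25/(log₁₀[0.0195/3.7 + 5.74/3.245e+04^0.9])² = 0.25/(log₁₀[0.00526 + 0.0005])² = 0.25/(-2.239)² = 0.04986.
Darcy-Weisbach: ΔP = f(L/D)(ρV²/2) = 0.04986·(92.2/0.25)·(940·3.19²/2) = 0.04986·368.8·4783 = 8.795e+04 Pa.

ΔP ≈ 87900 Pa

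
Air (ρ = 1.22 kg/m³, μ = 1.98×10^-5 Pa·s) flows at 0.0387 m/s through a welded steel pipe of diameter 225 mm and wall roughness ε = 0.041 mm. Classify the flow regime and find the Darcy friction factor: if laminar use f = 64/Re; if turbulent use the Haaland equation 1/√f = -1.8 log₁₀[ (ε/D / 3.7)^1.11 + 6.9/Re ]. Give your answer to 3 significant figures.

Re = ρVD/μ = 1.22·0.0387·0.225/1.98e-05 = 536.5.
Re < 2300 → laminar, so f = 64/Re = 0.1193 (roughness is irrelevant in laminar flow).

f ≈ 0.119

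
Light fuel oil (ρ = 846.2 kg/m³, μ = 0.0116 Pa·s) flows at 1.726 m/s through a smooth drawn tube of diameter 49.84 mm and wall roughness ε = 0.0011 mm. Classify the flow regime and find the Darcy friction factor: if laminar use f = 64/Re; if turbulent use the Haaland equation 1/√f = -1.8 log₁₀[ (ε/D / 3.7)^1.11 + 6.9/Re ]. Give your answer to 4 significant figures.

f ≈ 0.03527

Re = ρVD/μ = 846.2·1.726·0.04984/0.0116 = 6275.
Re > 4000 → turbulent. ε/D = 1.1e-06/0.04984 = 2.21e-05; Haaland: 1/√f = -1.8 log₁₀[1.59e-06 + 0.0011] = 5.325, so f = 0.03527.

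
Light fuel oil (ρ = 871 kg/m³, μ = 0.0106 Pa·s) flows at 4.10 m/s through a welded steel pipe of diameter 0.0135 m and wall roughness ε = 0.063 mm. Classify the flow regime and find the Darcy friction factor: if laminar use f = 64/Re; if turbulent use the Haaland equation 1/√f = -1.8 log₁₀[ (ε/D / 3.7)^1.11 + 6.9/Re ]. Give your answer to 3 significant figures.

f ≈ 0.0432

Re = ρVD/μ = 871·4.1·0.0135/0.0106 = 4548.
Re > 4000 → turbulent. ε/D = 6.3e-05/0.0135 = 0.00467; Haaland: 1/√f = -1.8 log₁₀[0.000605 + 0.00152] = 4.812, so f = 0.04319.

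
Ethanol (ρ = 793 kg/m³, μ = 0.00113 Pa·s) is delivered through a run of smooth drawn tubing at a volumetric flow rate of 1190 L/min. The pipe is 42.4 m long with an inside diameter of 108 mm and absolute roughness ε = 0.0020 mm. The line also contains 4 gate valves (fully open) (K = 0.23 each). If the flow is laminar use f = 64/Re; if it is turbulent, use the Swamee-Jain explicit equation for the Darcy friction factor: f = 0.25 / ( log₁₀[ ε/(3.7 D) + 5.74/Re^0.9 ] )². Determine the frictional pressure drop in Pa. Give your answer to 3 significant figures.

Q = 1190 L/min = 1190/60000 = 0.01983 m³/s.
Cross-sectional area A = πD²/4 = π(0.108)²/4 = 0.009161 m²; mean velocity V = Q/A = 0.01983/0.009161 = 2.165 m/s.
Reynolds number Re = ρVD/μ = 793 · 2.165 · 0.108 / 0.00113 = 1.641e+05.
Re > 4000 → turbulent. Relative roughness ε/D = 2e-06/0.108 = 1.85e-05. Swamee-Jain: f = 0.25/(log₁₀[1.85e-05/3.7 + 5.74/1.641e+05^0.9])² = 0.25/(log₁₀[5.01e-06 + 0.000116])² = 0.25/(-3.916)² = 0.0163.
Total minor-loss coefficient ΣK = 4·0.23 = 0.92.
ΔP = [f·L/D + ΣK]·(ρV²/2) = [0.0163·42.4/0.108 + 0.92]·(793·2.165²/2) = [6.399 + 0.92]·1858 = 1.36e+04 Pa.

ΔP ≈ 13600 Pa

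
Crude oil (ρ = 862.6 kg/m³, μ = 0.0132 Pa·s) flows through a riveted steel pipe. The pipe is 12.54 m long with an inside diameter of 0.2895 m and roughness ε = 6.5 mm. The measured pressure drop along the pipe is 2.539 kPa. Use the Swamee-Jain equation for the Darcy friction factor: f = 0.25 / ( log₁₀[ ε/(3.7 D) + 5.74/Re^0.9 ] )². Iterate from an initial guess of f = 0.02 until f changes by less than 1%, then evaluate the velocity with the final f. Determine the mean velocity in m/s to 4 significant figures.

V ≈ 1.608 m/s

Rearranging Darcy-Weisbach: V = √(2·ΔP·D/(f·L·ρ)). With ε/D = 0.0065/0.2895 = 0.0225, iterate starting from f = 0.02:
  f = 0.02 → V = √(2·2539·0.2895/(0.02·12.54·862.6)) = 2.607 m/s; Re = ρVD/μ = 4.932e+04; f → 0.05198
  f = 0.05198 → V = 1.617 m/s; Re = 3.059e+04; f → 0.05257
  f = 0.05257 → V = 1.608 m/s; Re = 3.042e+04; f → 0.05258
Converged (Δf/f < 1%). With the final f = 0.05258: V = √(2·2539·0.2895/(0.05258·12.54·862.6)) = 1.608 m/s.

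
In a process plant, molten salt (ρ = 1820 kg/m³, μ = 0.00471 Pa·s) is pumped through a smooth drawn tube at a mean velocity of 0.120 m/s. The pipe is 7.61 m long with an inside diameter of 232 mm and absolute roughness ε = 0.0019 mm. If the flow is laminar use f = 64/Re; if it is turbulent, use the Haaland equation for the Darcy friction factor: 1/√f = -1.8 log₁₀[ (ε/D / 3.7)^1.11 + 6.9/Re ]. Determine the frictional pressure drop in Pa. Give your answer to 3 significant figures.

Reynolds number Re = ρVD/μ = 1820 · 0.12 · 0.232 / 0.00471 = 1.076e+04.
Re > 4000 → turbulent. Relative roughness ε/D = 1.9e-06/0.232 = 8.19e-06. Haaland: 1/√f = -1.8 log₁₀[(8.19e-06/3.7)^1.11 + 6.9/1.076e+04] = -1.8 log₁₀[5.28e-07 + 0.000641] = 5.747, so f = 0.03028.
Darcy-Weisbach: ΔP = f(L/D)(ρV²/2) = 0.03028·(7.61/0.232)·(1820·0.12²/2) = 0.03028·32.8·13.1 = 13.02 Pa.

ΔP ≈ 13.0 Pa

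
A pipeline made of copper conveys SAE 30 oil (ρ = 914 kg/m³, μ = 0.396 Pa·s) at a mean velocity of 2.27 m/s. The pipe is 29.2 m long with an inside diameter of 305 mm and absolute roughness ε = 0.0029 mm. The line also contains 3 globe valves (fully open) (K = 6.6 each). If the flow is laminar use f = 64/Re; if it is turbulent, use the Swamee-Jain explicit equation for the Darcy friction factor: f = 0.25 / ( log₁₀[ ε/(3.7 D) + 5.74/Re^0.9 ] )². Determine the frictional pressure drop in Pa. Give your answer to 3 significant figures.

Reynolds number Re = ρVD/μ = 914 · 2.27 · 0.305 / 0.396 = 1598.
Re < 2300 → laminar flow, so f = 64/Re = 64/1598 = 0.04005 (the turbulent correlation is not needed).
Total minor-loss coefficient ΣK = 3·6.6 = 19.8.
ΔP = [f·L/D + ΣK]·(ρV²/2) = [0.04005·29.2/0.305 + 19.8]·(914·2.27²/2) = [3.834 + 19.8]·2355 = 5.566e+04 Pa.

ΔP ≈ 55700 Pa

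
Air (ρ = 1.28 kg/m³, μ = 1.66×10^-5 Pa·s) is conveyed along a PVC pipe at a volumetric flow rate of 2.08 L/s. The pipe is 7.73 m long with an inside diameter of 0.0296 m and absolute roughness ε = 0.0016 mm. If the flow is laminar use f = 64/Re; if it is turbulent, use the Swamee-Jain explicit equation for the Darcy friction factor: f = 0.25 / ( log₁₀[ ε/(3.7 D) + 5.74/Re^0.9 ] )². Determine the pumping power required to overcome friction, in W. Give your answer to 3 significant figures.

Q = 2.08 L/s = 2.08/1000 = 0.00208 m³/s.
Cross-sectional area A = πD²/4 = π(0.0296)²/4 = 0.0006881 m²; mean velocity V = Q/A = 0.00208/0.0006881 = 3.023 m/s.
Reynolds number Re = ρVD/μ = 1.28 · 3.023 · 0.0296 / 1.66e-05 = 6899.
Re > 4000 → turbulent. Relative roughness ε/D = 1.6e-06/0.0296 = 5.41e-05. Swamee-Jain: f = 0.25/(log₁₀[5.41e-05/3.7 + 5.74/6899^0.9])² = 0.25/(log₁₀[1.46e-05 + 0.00201])² = 0.25/(-2.693)² = 0.03448.
Darcy-Weisbach: ΔP = f(L/D)(ρV²/2) = 0.03448·(7.73/0.0296)·(1.28·3.023²/2) = 0.03448·261.1·5.847 = 52.65 Pa.
Pumping power P = QΔP = 0.00208·52.65 = 0.1095 W = 0.110 W.

P ≈ 0.110 W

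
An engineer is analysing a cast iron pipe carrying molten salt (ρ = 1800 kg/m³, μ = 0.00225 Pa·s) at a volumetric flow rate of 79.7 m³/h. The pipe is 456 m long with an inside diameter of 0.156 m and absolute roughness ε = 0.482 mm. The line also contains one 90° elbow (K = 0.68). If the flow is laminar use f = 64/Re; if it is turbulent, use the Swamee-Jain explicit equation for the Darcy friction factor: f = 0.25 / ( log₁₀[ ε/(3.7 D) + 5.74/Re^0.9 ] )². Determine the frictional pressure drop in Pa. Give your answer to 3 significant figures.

Q = 79.7 m³/h = 79.7/3600 = 0.02214 m³/s.
Cross-sectional area A = πD²/4 = π(0.156)²/4 = 0.01911 m²; mean velocity V = Q/A = 0.02214/0.01911 = 1.158 m/s.
Reynolds number Re = ρVD/μ = 1800 · 1.158 · 0.156 / 0.00225 = 1.446e+05.
Re > 4000 → turbulent. Relative roughness ε/D = 0.000482/0.156 = 0.00309. Swamee-Jain: f = 0.25/(log₁₀[0.00309/3.7 + 5.74/1.446e+05^0.9])² = 0.25/(log₁₀[0.000835 + 0.00013])² = 0.25/(-3.015)² = 0.0275.
Total minor-loss coefficient ΣK = 1·0.68 = 0.68.
ΔP = [f·L/D + ΣK]·(ρV²/2) = [0.0275·456/0.156 + 0.68]·(1800·1.158²/2) = [80.37 + 0.68]·1207 = 9.787e+04 Pa.

ΔP ≈ 97900 Pa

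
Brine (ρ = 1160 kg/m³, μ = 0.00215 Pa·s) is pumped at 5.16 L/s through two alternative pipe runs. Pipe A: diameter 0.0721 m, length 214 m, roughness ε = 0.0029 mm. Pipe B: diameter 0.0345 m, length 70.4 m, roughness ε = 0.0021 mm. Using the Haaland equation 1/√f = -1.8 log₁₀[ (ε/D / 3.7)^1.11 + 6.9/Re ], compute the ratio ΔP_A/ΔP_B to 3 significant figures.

Pipe A: V = Q/A = 0.00516/0.004083 = 1.264 m/s; Re = 4.916e+04; ε/D = 4.02e-05; Haaland → f = 0.02089; ΔP_A = f(L/D)(ρV²/2) = 5.745e+04 Pa.
Pipe B: V = Q/A = 0.00516/0.0009348 = 5.52 m/s; Re = 1.027e+05; ε/D = 6.09e-05; Haaland → f = 0.01799; ΔP_B = f(L/D)(ρV²/2) = 6.486e+05 Pa.
ΔP_A/ΔP_B = 5.745e+04/6.486e+05 = 0.0886.

ΔP_A/ΔP_B ≈ 0.0886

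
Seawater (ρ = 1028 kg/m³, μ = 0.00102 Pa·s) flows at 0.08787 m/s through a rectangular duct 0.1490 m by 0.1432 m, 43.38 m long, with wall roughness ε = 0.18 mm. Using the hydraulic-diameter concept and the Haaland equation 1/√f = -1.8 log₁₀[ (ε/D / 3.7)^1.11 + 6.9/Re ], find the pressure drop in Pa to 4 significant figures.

ΔP ≈ 36.14 Pa

Hydraulic diameter D_h = 4A/P = 4·(0.149·0.1432)/(2·(0.149+0.1432)) = 0.08535/0.5844 = 0.146 m.
Re = ρVD_h/μ = 1028·0.08787·0.146/0.00102 = 1.293e+04.
ε/D_h = 0.00018/0.146 = 0.00123; Haaland gives 1/√f = -1.8 log₁₀[0.000138+0.000534] = 5.711, so f = 0.03066.
ΔP = f(L/D_h)(ρV²/2) = 0.03066·43.38/0.146·3.969 = 36.14 Pa.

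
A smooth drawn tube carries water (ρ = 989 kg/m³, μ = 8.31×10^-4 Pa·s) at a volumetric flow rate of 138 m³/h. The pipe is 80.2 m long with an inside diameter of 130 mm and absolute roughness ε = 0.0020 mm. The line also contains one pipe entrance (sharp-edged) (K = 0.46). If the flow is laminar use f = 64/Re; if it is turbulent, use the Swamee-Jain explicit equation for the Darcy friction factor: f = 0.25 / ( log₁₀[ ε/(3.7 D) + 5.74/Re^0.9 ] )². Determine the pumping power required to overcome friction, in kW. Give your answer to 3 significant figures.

Q = 138 m³/h = 138/3600 = 0.03833 m³/s.
Cross-sectional area A = πD²/4 = π(0.13)²/4 = 0.01327 m²; mean velocity V = Q/A = 0.03833/0.01327 = 2.888 m/s.
Reynolds number Re = ρVD/μ = 989 · 2.888 · 0.13 / 0.000831 = 4.468e+05.
Re > 4000 → turbulent. Relative roughness ε/D = 2e-06/0.13 = 1.54e-05. Swamee-Jain: f = 0.25/(log₁₀[1.54e-05/3.7 + 5.74/4.468e+05^0.9])² = 0.25/(log₁₀[4.16e-06 + 4.72e-05])² = 0.25/(-4.29)² = 0.01359.
Total minor-loss coefficient ΣK = 1·0.46 = 0.46.
ΔP = [f·L/D + ΣK]·(ρV²/2) = [0.01359·80.2/0.13 + 0.46]·(989·2.888²/2) = [8.382 + 0.46]·4124 = 3.647e+04 Pa.
Pumping power P = QΔP = 0.03833·3.647e+04 = 1398 W = 1.40 kW.

P ≈ 1.40 kW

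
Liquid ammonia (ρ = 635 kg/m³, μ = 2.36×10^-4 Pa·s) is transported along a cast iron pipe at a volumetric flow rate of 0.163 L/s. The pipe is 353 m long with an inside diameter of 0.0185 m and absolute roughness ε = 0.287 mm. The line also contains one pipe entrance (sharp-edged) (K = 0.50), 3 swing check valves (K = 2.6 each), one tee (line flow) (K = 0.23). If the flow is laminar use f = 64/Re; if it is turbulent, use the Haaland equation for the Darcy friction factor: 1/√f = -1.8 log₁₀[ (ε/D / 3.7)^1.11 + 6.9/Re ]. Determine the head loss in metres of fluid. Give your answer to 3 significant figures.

Q = 0.163 L/s = 0.163/1000 = 0.000163 m³/s.
Cross-sectional area A = πD²/4 = π(0.0185)²/4 = 0.0002688 m²; mean velocity V = Q/A = 0.000163/0.0002688 = 0.6064 m/s.
Reynolds number Re = ρVD/μ = 635 · 0.6064 · 0.0185 / 0.000236 = 3.018e+04.
Re > 4000 → turbulent. Relative roughness ε/D = 0.000287/0.0185 = 0.0155. Haaland: 1/√f = -1.8 log₁₀[(0.0155/3.7)^1.11 + 6.9/3.018e+04] = -1.8 log₁₀[0.0023 + 0.000229] = 4.676, so f = 0.04573.
Total minor-loss coefficient ΣK = 1·0.5 + 3·2.6 + 1·0.23 = 8.53.
ΔP = [f·L/D + ΣK]·(ρV²/2) = [0.04573·353/0.0185 + 8.53]·(635·0.6064²/2) = [872.7 + 8.53]·116.7 = 1.029e+05 Pa.
Head loss h_f = ΔP/(ρg) = 1.029e+05/(635·9.81) = 16.5 m.

h_f ≈ 16.5 m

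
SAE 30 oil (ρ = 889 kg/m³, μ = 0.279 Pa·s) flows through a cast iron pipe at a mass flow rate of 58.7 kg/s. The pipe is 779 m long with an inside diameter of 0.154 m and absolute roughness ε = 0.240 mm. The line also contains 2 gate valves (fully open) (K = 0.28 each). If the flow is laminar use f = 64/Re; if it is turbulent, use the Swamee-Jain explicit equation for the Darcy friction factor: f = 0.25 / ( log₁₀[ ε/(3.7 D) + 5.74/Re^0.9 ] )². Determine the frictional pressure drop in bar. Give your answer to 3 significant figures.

A = πD²/4 = π(0.154)²/4 = 0.01863 m²; mean velocity V = ṁ/(ρA) = 58.7/(889 · 0.01863) = 3.545 m/s.
Reynolds number Re = ρVD/μ = 889 · 3.545 · 0.154 / 0.279 = 1739.
Re < 2300 → laminar flow, so f = 64/Re = 64/1739 = 0.03679 (the turbulent correlation is not needed).
Total minor-loss coefficient ΣK = 2·0.28 = 0.56.
ΔP = [f·L/D + ΣK]·(ρV²/2) = [0.03679·779/0.154 + 0.56]·(889·3.545²/2) = [186.1 + 0.56]·5586 = 1.043e+06 Pa.
ΔP = 1.043e+06 Pa = 10.4 bar.

ΔP ≈ 10.4 bar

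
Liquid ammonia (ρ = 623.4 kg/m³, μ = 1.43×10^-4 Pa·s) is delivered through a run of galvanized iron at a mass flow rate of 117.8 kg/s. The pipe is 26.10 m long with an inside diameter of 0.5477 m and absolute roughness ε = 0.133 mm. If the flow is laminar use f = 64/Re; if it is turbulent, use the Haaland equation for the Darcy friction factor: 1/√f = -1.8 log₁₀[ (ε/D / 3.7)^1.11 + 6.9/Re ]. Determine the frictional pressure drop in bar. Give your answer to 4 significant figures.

ΔP ≈ 0.001406 bar

A = πD²/4 = π(0.5477)²/4 = 0.2356 m²; mean velocity V = ṁ/(ρA) = 117.8/(623.4 · 0.2356) = 0.8021 m/s.
Reynolds number Re = ρVD/μ = 623.4 · 0.8021 · 0.5477 / 0.000143 = 1.915e+06.
Re > 4000 → turbulent. Relative roughness ε/D = 0.000133/0.5477 = 0.000243. Haaland: 1/√f = -1.8 log₁₀[(0.000243/3.7)^1.11 + 6.9/1.915e+06] = -1.8 log₁₀[2.28e-05 + 3.6e-06] = 8.242, so f = 0.01472.
Darcy-Weisbach: ΔP = f(L/D)(ρV²/2) = 0.01472·(26.1/0.5477)·(623.4·0.8021²/2) = 0.01472·47.65·200.5 = 140.6 Pa.
ΔP = 140.6 Pa = 0.001406 bar.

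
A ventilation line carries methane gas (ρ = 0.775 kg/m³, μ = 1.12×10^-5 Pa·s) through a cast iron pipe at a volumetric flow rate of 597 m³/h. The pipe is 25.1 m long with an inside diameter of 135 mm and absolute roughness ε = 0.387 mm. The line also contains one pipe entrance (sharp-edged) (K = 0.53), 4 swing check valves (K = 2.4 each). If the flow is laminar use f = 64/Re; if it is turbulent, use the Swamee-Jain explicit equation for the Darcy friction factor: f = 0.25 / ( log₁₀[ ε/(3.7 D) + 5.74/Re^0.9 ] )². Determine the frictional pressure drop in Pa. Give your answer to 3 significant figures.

Q = 597 m³/h = 597/3600 = 0.1658 m³/s.
Cross-sectional area A = πD²/4 = π(0.135)²/4 = 0.01431 m²; mean velocity V = Q/A = 0.1658/0.01431 = 11.59 m/s.
Reynolds number Re = ρVD/μ = 0.775 · 11.59 · 0.135 / 1.12e-05 = 1.082e+05.
Re > 4000 → turbulent. Relative roughness ε/D = 0.000387/0.135 = 0.00287. Swamee-Jain: f = 0.25/(log₁₀[0.00287/3.7 + 5.74/1.082e+05^0.9])² = 0.25/(log₁₀[0.000775 + 0.000169])² = 0.25/(-3.025)² = 0.02732.
Total minor-loss coefficient ΣK = 1·0.53 + 4·2.4 = 10.1.
ΔP = [f·L/D + ΣK]·(ρV²/2) = [0.02732·25.1/0.135 + 10.1]·(0.775·11.59²/2) = [5.079 + 10.1]·52.01 = 791.1 Pa.

ΔP ≈ 791 Pa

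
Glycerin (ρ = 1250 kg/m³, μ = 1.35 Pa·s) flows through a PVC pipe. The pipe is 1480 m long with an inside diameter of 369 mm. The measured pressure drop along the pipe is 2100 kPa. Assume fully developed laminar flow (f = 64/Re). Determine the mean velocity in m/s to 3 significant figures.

V ≈ 4.47 m/s

For laminar flow, f = 64/Re with Re = ρVD/μ, so Darcy-Weisbach reduces to ΔP = 32μLV/D². Solving for V: V = ΔP·D²/(32μL) = 2.1e+06·(0.369)²/(32·1.35·1480) = 4.472 m/s.
Check: Re = ρVD/μ = 1250·4.472·0.369/1.35 = 1528 < 2300, so the laminar assumption holds.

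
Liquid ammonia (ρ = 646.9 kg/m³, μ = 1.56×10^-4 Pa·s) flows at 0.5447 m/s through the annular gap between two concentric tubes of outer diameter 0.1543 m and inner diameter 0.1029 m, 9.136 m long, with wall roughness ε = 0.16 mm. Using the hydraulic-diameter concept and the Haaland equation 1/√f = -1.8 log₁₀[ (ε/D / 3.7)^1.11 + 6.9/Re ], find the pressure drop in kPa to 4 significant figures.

ΔP ≈ 0.4688 kPa

Hydraulic diameter D_h = 4A/P = D_o - D_i = 0.1543 - 0.1029 = 0.0514 m.
Re = ρVD_h/μ = 646.9·0.5447·0.0514/0.000156 = 1.161e+05.
ε/D_h = 0.00016/0.0514 = 0.00311; Haaland gives 1/√f = -1.8 log₁₀[0.000386+5.94e-05] = 6.032, so f = 0.02748.
ΔP = f(L/D_h)(ρV²/2) = 0.02748·9.136/0.0514·95.97 = 468.8 Pa.
ΔP = 0.4688 kPa.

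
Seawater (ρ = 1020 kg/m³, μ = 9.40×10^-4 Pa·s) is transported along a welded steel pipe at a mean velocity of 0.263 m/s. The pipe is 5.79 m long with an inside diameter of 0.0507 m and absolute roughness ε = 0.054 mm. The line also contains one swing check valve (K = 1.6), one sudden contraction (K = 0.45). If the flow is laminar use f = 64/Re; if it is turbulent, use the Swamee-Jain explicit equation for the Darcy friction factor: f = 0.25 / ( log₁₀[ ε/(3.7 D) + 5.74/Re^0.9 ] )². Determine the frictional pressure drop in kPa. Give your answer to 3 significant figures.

Reynolds number Re = ρVD/μ = 1020 · 0.263 · 0.0507 / 0.00094 = 1.447e+04.
Re > 4000 → turbulent. Relative roughness ε/D = 5.4e-05/0.0507 = 0.00107. Swamee-Jain: f = 0.25/(log₁₀[0.00107/3.7 + 5.74/1.447e+04^0.9])² = 0.25/(log₁₀[0.000288 + 0.00103])² = 0.25/(-2.879)² = 0.03017.
Total minor-loss coefficient ΣK = 1·1.6 + 1·0.45 = 2.05.
ΔP = [f·L/D + ΣK]·(ρV²/2) = [0.03017·5.79/0.0507 + 2.05]·(1020·0.263²/2) = [3.445 + 2.05]·35.28 = 193.8 Pa.
ΔP = 193.8 Pa = 0.194 kPa.

ΔP ≈ 0.194 kPa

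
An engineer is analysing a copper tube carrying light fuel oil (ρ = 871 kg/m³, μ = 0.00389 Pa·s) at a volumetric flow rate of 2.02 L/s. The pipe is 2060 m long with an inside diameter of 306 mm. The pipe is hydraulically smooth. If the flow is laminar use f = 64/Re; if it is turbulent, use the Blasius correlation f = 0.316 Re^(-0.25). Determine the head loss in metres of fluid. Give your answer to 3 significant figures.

Q = 2.02 L/s = 2.02/1000 = 0.00202 m³/s.
Cross-sectional area A = πD²/4 = π(0.306)²/4 = 0.07354 m²; mean velocity V = Q/A = 0.00202/0.07354 = 0.02747 m/s.
Reynolds number Re = ρVD/μ = 871 · 0.02747 · 0.306 / 0.00389 = 1882.
Re < 2300 → laminar flow, so f = 64/Re = 64/1882 = 0.03401 (the turbulent correlation is not needed).
Darcy-Weisbach: ΔP = f(L/D)(ρV²/2) = 0.03401·(2060/0.306)·(871·0.02747²/2) = 0.03401·6732·0.3286 = 75.22 Pa.
Head loss h_f = ΔP/(ρg) = 75.22/(871·9.81) = 0.00880 m.

h_f ≈ 0.00880 m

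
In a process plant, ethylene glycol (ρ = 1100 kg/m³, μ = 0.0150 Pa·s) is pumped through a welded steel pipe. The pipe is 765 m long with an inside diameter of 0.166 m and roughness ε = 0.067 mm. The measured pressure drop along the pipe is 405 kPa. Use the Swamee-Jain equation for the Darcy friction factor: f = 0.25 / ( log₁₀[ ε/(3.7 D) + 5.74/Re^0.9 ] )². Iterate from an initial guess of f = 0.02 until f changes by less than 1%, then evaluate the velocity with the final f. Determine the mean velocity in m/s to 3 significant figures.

Rearranging Darcy-Weisbach: V = √(2·ΔP·D/(f·L·ρ)). With ε/D = 6.7e-05/0.166 = 0.000404, iterate starting from f = 0.02:
  f = 0.02 → V = √(2·4.05e+05·0.166/(0.02·765·1100)) = 2.827 m/s; Re = ρVD/μ = 3.441e+04; f → 0.0239
  f = 0.0239 → V = 2.586 m/s; Re = 3.148e+04; f → 0.02433
  f = 0.02433 → V = 2.563 m/s; Re = 3.12e+04; f → 0.02437
Converged (Δf/f < 1%). With the final f = 0.02437: V = √(2·4.05e+05·0.166/(0.02437·765·1100)) = 2.561 m/s.

V ≈ 2.56 m/s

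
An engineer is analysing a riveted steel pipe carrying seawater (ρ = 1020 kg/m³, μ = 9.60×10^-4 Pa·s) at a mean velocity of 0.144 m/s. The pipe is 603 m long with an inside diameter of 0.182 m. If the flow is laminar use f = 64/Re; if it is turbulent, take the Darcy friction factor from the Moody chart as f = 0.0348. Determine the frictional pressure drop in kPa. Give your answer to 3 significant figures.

ΔP ≈ 1.22 kPa

Reynolds number Re = ρVD/μ = 1020 · 0.144 · 0.182 / 0.00096 = 2.785e+04.
Re > 4000 → turbulent; use the Moody-chart value f = 0.0348.
Darcy-Weisbach: ΔP = f(L/D)(ρV²/2) = 0.0348·(603/0.182)·(1020·0.144²/2) = 0.0348·3313·10.58 = 1219 Pa.
ΔP = 1219 Pa = 1.22 kPa.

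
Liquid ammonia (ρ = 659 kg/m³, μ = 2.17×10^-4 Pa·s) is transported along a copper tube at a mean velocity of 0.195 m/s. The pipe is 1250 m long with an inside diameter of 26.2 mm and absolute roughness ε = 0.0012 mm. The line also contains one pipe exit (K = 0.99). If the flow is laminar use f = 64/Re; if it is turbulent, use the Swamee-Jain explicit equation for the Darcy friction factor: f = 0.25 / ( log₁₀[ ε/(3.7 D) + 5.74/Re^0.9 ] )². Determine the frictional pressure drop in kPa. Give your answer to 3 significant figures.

ΔP ≈ 16.5 kPa

Reynolds number Re = ρVD/μ = 659 · 0.195 · 0.0262 / 0.000217 = 1.552e+04.
Re > 4000 → turbulent. Relative roughness ε/D = 1.2e-06/0.0262 = 4.58e-05. Swamee-Jain: f = 0.25/(log₁₀[4.58e-05/3.7 + 5.74/1.552e+04^0.9])² = 0.25/(log₁₀[1.24e-05 + 0.000971])² = 0.25/(-3.007)² = 0.02764.
Total minor-loss coefficient ΣK = 1·0.99 = 0.99.
ΔP = [f·L/D + ΣK]·(ρV²/2) = [0.02764·1250/0.0262 + 0.99]·(659·0.195²/2) = [1319 + 0.99]·12.53 = 1.654e+04 Pa.
ΔP = 1.654e+04 Pa = 16.5 kPa.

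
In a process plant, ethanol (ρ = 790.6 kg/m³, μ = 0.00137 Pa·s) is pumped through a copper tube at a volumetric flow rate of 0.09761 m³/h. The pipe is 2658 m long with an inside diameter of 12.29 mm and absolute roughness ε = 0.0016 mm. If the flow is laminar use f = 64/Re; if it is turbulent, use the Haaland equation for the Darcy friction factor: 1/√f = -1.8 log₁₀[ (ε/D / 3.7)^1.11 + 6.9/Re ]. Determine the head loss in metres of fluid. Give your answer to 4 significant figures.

Q = 0.09761 m³/h = 0.09761/3600 = 2.711e-05 m³/s.
Cross-sectional area A = πD²/4 = π(0.01229)²/4 = 0.0001186 m²; mean velocity V = Q/A = 2.711e-05/0.0001186 = 0.2286 m/s.
Reynolds number Re = ρVD/μ = 790.6 · 0.2286 · 0.01229 / 0.00137 = 1621.
Re < 2300 → laminar flow, so f = 64/Re = 64/1621 = 0.03948 (the turbulent correlation is not needed).
Darcy-Weisbach: ΔP = f(L/D)(ρV²/2) = 0.03948·(2658/0.01229)·(790.6·0.2286²/2) = 0.03948·2.163e+05·20.65 = 1.763e+05 Pa.
Head loss h_f = ΔP/(ρg) = 1.763e+05/(790.6·9.81) = 22.73 m.

h_f ≈ 22.73 m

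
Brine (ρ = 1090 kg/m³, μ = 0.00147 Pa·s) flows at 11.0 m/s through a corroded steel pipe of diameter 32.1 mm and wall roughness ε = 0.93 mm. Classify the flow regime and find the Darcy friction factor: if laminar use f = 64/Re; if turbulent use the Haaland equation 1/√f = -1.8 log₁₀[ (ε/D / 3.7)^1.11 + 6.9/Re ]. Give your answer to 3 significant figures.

f ≈ 0.0566

Re = ρVD/μ = 1090·11·0.0321/0.00147 = 2.618e+05.
Re > 4000 → turbulent. ε/D = 0.00093/0.0321 = 0.029; Haaland: 1/√f = -1.8 log₁₀[0.00459 + 2.64e-05] = 4.204, so f = 0.05659.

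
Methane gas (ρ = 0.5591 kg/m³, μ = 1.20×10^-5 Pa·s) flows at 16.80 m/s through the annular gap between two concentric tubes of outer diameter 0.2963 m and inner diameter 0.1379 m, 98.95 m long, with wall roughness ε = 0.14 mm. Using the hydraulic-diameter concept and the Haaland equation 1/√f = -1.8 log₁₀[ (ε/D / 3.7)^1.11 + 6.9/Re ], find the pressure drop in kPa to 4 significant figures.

Hydraulic diameter D_h = 4A/P = D_o - D_i = 0.2963 - 0.1379 = 0.1584 m.
Re = ρVD_h/μ = 0.5591·16.8·0.1584/1.2e-05 = 1.24e+05.
ε/D_h = 0.00014/0.1584 = 0.000884; Haaland gives 1/√f = -1.8 log₁₀[9.54e-05+5.57e-05] = 6.877, so f = 0.02114.
ΔP = f(L/D_h)(ρV²/2) = 0.02114·98.95/0.1584·78.9 = 1042 Pa.
ΔP = 1.042 kPa.

ΔP ≈ 1.042 kPa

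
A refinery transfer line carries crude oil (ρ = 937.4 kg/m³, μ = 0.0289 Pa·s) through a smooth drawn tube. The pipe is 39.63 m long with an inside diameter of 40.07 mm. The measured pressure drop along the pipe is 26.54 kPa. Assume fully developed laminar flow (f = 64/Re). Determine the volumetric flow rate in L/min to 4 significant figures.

Q ≈ 87.97 L/min

For laminar flow, f = 64/Re with Re = ρVD/μ, so Darcy-Weisbach reduces to ΔP = 32μLV/D². Solving for V: V = ΔP·D²/(32μL) = 2.654e+04·(0.04007)²/(32·0.0289·39.63) = 1.163 m/s.
Check: Re = ρVD/μ = 937.4·1.163·0.04007/0.0289 = 1511 < 2300, so the laminar assumption holds.
Q = V·A = 1.163·(π/4·0.04007²) = 0.001466 m³/s = 87.97 L/min.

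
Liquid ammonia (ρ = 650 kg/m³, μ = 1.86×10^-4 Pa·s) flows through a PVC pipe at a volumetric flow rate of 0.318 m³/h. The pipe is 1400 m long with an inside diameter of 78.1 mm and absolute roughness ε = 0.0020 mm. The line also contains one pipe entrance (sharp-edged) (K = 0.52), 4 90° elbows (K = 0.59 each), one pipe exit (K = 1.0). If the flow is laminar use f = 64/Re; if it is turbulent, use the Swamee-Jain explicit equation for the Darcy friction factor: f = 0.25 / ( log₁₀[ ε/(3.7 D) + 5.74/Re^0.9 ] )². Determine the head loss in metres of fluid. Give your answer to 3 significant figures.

Q = 0.318 m³/h = 0.318/3600 = 8.833e-05 m³/s.
Cross-sectional area A = πD²/4 = π(0.0781)²/4 = 0.004791 m²; mean velocity V = Q/A = 8.833e-05/0.004791 = 0.01844 m/s.
Reynolds number Re = ρVD/μ = 650 · 0.01844 · 0.0781 / 0.000186 = 5033.
Re > 4000 → turbulent. Relative roughness ε/D = 2e-06/0.0781 = 2.56e-05. Swamee-Jain: f = 0.25/(log₁₀[2.56e-05/3.7 + 5.74/5033^0.9])² = 0.25/(log₁₀[6.92e-06 + 0.00267])² = 0.25/(-2.572)² = 0.0378.
Total minor-loss coefficient ΣK = 1·0.52 + 4·0.59 + 1·1 = 3.88.
ΔP = [f·L/D + ΣK]·(ρV²/2) = [0.0378·1400/0.0781 + 3.88]·(650·0.01844²/2) = [677.7 + 3.88]·0.1105 = 75.31 Pa.
Head loss h_f = ΔP/(ρg) = 75.31/(650·9.81) = 0.0118 m.

h_f ≈ 0.0118 m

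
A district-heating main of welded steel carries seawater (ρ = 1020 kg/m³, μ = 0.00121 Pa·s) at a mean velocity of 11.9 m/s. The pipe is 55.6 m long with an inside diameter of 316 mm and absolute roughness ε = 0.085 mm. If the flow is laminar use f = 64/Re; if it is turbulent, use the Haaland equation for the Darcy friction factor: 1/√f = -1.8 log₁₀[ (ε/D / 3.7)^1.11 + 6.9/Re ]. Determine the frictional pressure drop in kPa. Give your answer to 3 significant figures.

Reynolds number Re = ρVD/μ = 1020 · 11.9 · 0.316 / 0.00121 = 3.17e+06.
Re > 4000 → turbulent. Relative roughness ε/D = 8.5e-05/0.316 = 0.000269. Haaland: 1/√f = -1.8 log₁₀[(0.000269/3.7)^1.11 + 6.9/3.17e+06] = -1.8 log₁₀[2.55e-05 + 2.18e-06] = 8.205, so f = 0.01486.
Darcy-Weisbach: ΔP = f(L/D)(ρV²/2) = 0.01486·(55.6/0.316)·(1020·11.9²/2) = 0.01486·175.9·7.222e+04 = 1.888e+05 Pa.
ΔP = 1.888e+05 Pa = 189 kPa.

ΔP ≈ 189 kPa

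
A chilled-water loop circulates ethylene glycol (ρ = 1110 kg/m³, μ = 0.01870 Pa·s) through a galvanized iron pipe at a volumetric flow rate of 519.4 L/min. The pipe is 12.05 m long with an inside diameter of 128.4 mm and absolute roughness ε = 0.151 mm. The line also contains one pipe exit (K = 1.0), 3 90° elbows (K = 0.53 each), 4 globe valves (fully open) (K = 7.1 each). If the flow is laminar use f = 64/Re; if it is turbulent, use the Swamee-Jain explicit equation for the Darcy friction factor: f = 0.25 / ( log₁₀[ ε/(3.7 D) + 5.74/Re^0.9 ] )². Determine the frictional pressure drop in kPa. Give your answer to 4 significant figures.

ΔP ≈ 8.598 kPa

Q = 519.4 L/min = 519.4/60000 = 0.008657 m³/s.
Cross-sectional area A = πD²/4 = π(0.1284)²/4 = 0.01295 m²; mean velocity V = Q/A = 0.008657/0.01295 = 0.6685 m/s.
Reynolds number Re = ρVD/μ = 1110 · 0.6685 · 0.1284 / 0.0187 = 5095.
Re > 4000 → turbulent. Relative roughness ε/D = 0.000151/0.1284 = 0.00118. Swamee-Jain: f = 0.25/(log₁₀[0.00118/3.7 + 5.74/5095^0.9])² = 0.25/(log₁₀[0.000318 + 0.00265])² = 0.25/(-2.528)² = 0.03911.
Total minor-loss coefficient ΣK = 1·1 + 3·0.53 + 4·7.1 = 31.
ΔP = [f·L/D + ΣK]·(ρV²/2) = [0.03911·12.05/0.1284 + 31]·(1110·0.6685²/2) = [3.67 + 31]·248.1 = 8598 Pa.
ΔP = 8598 Pa = 8.598 kPa.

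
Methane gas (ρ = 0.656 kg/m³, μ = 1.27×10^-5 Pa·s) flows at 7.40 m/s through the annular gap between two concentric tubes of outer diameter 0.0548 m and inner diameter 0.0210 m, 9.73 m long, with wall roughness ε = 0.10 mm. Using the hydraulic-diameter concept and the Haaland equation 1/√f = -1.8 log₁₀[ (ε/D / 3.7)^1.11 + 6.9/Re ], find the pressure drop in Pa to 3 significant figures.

Hydraulic diameter D_h = 4A/P = D_o - D_i = 0.0548 - 0.021 = 0.0338 m.
Re = ρVD_h/μ = 0.656·7.4·0.0338/1.27e-05 = 1.292e+04.
ε/D_h = 0.0001/0.0338 = 0.00296; Haaland gives 1/√f = -1.8 log₁₀[0.000365+0.000534] = 5.483, so f = 0.03326.
ΔP = f(L/D_h)(ρV²/2) = 0.03326·9.73/0.0338·17.96 = 172 Pa.

ΔP ≈ 172 Pa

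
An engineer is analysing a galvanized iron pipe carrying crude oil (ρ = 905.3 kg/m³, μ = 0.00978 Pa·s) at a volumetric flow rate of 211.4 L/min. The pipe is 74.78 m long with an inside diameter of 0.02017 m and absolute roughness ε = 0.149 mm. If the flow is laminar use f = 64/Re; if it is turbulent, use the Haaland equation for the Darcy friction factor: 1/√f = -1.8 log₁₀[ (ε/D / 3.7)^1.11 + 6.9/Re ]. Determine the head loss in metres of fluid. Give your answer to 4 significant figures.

Q = 211.4 L/min = 211.4/60000 = 0.003523 m³/s.
Cross-sectional area A = πD²/4 = π(0.02017)²/4 = 0.0003195 m²; mean velocity V = Q/A = 0.003523/0.0003195 = 11.03 m/s.
Reynolds number Re = ρVD/μ = 905.3 · 11.03 · 0.02017 / 0.00978 = 2.059e+04.
Re > 4000 → turbulent. Relative roughness ε/D = 0.000149/0.02017 = 0.00739. Haaland: 1/√f = -1.8 log₁₀[(0.00739/3.7)^1.11 + 6.9/2.059e+04] = -1.8 log₁₀[0.00101 + 0.000335] = 5.17, so f = 0.03742.
Darcy-Weisbach: ΔP = f(L/D)(ρV²/2) = 0.03742·(74.78/0.02017)·(905.3·11.03²/2) = 0.03742·3707·5.504e+04 = 7.635e+06 Pa.
Head loss h_f = ΔP/(ρg) = 7.635e+06/(905.3·9.81) = 859.8 m.

h_f ≈ 859.8 m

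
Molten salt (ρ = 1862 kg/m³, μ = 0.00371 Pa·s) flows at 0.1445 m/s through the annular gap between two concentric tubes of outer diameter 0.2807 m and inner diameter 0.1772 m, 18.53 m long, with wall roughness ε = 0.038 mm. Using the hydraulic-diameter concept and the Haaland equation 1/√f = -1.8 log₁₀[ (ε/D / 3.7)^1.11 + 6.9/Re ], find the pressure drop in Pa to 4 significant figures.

Hydraulic diameter D_h = 4A/P = D_o - D_i = 0.2807 - 0.1772 = 0.1035 m.
Re = ρVD_h/μ = 1862·0.1445·0.1035/0.00371 = 7506.
ε/D_h = 3.8e-05/0.1035 = 0.000367; Haaland gives 1/√f = -1.8 log₁₀[3.6e-05+0.000919] = 5.436, so f = 0.03384.
ΔP = f(L/D_h)(ρV²/2) = 0.03384·18.53/0.1035·19.44 = 117.8 Pa.

ΔP ≈ 117.8 Pa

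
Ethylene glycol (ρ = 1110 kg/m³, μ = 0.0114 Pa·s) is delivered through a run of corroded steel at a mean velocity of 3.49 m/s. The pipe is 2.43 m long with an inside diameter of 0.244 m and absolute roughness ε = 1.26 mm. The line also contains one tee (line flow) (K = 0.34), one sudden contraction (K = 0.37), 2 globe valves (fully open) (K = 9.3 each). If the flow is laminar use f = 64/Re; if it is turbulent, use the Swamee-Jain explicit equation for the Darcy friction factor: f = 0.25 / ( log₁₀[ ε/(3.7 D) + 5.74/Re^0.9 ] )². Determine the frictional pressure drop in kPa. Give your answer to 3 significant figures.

Reynolds number Re = ρVD/μ = 1110 · 3.49 · 0.244 / 0.0114 = 8.292e+04.
Re > 4000 → turbulent. Relative roughness ε/D = 0.00126/0.244 = 0.00516. Swamee-Jain: f = 0.25/(log₁₀[0.00516/3.7 + 5.74/8.292e+04^0.9])² = 0.25/(log₁₀[0.0014 + 0.000215])² = 0.25/(-2.793)² = 0.03205.
Total minor-loss coefficient ΣK = 1·0.34 + 1·0.37 + 2·9.3 = 19.3.
ΔP = [f·L/D + ΣK]·(ρV²/2) = [0.03205·2.43/0.244 + 19.3]·(1110·3.49²/2) = [0.3192 + 19.3]·6760 = 1.327e+05 Pa.
ΔP = 1.327e+05 Pa = 133 kPa.

ΔP ≈ 133 kPa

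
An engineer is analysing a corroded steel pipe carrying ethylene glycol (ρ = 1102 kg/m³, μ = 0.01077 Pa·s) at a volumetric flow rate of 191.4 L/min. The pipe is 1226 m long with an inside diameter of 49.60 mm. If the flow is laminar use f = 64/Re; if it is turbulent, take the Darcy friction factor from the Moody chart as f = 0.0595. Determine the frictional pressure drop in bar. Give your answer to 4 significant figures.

ΔP ≈ 22.09 bar

Q = 191.4 L/min = 191.4/60000 = 0.00319 m³/s.
Cross-sectional area A = πD²/4 = π(0.0496)²/4 = 0.001932 m²; mean velocity V = Q/A = 0.00319/0.001932 = 1.651 m/s.
Reynolds number Re = ρVD/μ = 1102 · 1.651 · 0.0496 / 0.0108 = 8379.
Re > 4000 → turbulent; use the Moody-chart value f = 0.0595.
Darcy-Weisbach: ΔP = f(L/D)(ρV²/2) = 0.0595·(1226/0.0496)·(1102·1.651²/2) = 0.0595·2.472e+04·1502 = 2.209e+06 Pa.
ΔP = 2.209e+06 Pa = 22.09 bar.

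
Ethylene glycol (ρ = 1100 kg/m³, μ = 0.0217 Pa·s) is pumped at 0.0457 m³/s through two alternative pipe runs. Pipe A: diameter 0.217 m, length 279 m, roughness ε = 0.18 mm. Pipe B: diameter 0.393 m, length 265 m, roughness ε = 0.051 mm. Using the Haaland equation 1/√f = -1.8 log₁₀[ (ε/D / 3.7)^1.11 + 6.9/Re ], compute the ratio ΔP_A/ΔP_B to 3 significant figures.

Pipe A: V = Q/A = 0.0457/0.03698 = 1.236 m/s; Re = 1.359e+04; ε/D = 0.000829; Haaland → f = 0.02969; ΔP_A = f(L/D)(ρV²/2) = 3.206e+04 Pa.
Pipe B: V = Q/A = 0.0457/0.1213 = 0.3767 m/s; Re = 7505; ε/D = 0.00013; Haaland → f = 0.03359; ΔP_B = f(L/D)(ρV²/2) = 1768 Pa.
ΔP_A/ΔP_B = 3.206e+04/1768 = 18.1.

ΔP_A/ΔP_B ≈ 18.1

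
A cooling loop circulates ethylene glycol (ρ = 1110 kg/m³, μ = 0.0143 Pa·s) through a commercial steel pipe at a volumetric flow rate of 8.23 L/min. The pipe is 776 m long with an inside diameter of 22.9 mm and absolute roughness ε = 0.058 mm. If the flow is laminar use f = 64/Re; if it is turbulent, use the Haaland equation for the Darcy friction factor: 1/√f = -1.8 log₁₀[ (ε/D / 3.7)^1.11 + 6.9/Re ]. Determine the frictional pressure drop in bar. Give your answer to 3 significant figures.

Q = 8.23 L/min = 8.23/60000 = 0.0001372 m³/s.
Cross-sectional area A = πD²/4 = π(0.0229)²/4 = 0.0004119 m²; mean velocity V = Q/A = 0.0001372/0.0004119 = 0.333 m/s.
Reynolds number Re = ρVD/μ = 1110 · 0.333 · 0.0229 / 0.0143 = 592.
Re < 2300 → laminar flow, so f = 64/Re = 64/592 = 0.1081 (the turbulent correlation is not needed).
Darcy-Weisbach: ΔP = f(L/D)(ρV²/2) = 0.1081·(776/0.0229)·(1110·0.333²/2) = 0.1081·3.389e+04·61.56 = 2.255e+05 Pa.
ΔP = 2.255e+05 Pa = 2.26 bar.

ΔP ≈ 2.26 bar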